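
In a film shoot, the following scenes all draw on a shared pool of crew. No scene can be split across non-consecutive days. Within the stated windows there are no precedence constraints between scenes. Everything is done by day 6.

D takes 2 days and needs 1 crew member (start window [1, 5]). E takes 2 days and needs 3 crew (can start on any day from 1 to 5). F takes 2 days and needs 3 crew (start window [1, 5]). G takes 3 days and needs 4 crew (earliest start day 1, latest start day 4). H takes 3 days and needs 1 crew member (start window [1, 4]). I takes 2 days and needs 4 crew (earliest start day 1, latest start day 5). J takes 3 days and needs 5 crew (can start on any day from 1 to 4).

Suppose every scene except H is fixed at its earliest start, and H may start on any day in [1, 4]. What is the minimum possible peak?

20

H@1: d1:21  d2:21  d3:10  d4:0  d5:0  d6:0 → peak 21
H@2: d1:20  d2:21  d3:10  d4:1  d5:0  d6:0 → peak 21
H@3: d1:20  d2:20  d3:10  d4:1  d5:1  d6:0 → peak 20
H@4: d1:20  d2:20  d3:9  d4:1  d5:1  d6:1 → peak 20
Best is H@3, peak 20.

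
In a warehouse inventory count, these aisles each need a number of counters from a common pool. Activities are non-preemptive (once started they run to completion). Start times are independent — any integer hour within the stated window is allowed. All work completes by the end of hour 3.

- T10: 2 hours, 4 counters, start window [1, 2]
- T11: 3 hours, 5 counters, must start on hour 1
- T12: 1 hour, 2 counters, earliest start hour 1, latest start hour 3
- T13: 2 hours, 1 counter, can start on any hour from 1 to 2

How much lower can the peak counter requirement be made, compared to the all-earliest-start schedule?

2

Early-start peak: h1:12  h2:10  h3:5 ⇒ 12.
Leveled (T10@1, T11@1, T12@3, T13@1): h1:10  h2:10  h3:7 ⇒ 10.
Reduction 12 − 10 = 2.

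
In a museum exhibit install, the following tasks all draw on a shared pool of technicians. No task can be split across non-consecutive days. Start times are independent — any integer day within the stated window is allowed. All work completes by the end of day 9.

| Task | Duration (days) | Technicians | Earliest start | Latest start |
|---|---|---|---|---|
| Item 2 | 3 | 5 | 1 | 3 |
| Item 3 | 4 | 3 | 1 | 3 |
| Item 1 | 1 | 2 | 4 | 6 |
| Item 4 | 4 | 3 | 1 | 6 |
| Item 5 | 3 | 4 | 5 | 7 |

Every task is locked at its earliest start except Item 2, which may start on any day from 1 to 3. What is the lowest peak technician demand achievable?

Item 2@1: d1:11  d2:11  d3:11  d4:8  d5:4  d6:4  d7:4  d8:0  d9:0 → peak 11
Item 2@2: d1:6  d2:11  d3:11  d4:13  d5:4  d6:4  d7:4  d8:0  d9:0 → peak 13
Item 2@3: d1:6  d2:6  d3:11  d4:13  d5:9  d6:4  d7:4  d8:0  d9:0 → peak 13
Best is Item 2@1, peak 11.

11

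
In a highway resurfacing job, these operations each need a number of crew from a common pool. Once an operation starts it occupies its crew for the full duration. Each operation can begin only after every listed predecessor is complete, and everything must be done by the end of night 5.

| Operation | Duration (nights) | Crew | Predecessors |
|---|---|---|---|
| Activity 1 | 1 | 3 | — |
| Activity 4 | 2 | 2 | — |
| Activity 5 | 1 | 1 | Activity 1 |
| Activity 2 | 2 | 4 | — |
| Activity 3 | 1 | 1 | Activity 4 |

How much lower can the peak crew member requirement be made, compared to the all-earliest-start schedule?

Early-start peak: n1:9  n2:7  n3:1  n4:0  n5:0 ⇒ 9.
Leveled (Activity 1@1, Activity 4@1, Activity 5@2, Activity 2@3, Activity 3@3): n1:5  n2:3  n3:5  n4:4  n5:0 ⇒ 5.
Reduction 9 − 5 = 4.

4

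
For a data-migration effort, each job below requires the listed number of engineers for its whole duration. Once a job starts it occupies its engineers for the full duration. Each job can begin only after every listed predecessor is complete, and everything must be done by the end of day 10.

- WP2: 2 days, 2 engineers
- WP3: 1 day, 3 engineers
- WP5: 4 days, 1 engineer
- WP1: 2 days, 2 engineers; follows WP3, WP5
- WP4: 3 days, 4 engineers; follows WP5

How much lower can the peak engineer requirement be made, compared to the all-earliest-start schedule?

Early-start peak: d1:6  d2:3  d3:1  d4:1  d5:6  d6:6  d7:4  d8:0  d9:0  d10:0 ⇒ 6.
Leveled (WP2@1, WP3@3, WP5@1, WP1@5, WP4@7): d1:3  d2:3  d3:4  d4:1  d5:2  d6:2  d7:4  d8:4  d9:4  d10:0 ⇒ 4.
Reduction 6 − 4 = 2.

2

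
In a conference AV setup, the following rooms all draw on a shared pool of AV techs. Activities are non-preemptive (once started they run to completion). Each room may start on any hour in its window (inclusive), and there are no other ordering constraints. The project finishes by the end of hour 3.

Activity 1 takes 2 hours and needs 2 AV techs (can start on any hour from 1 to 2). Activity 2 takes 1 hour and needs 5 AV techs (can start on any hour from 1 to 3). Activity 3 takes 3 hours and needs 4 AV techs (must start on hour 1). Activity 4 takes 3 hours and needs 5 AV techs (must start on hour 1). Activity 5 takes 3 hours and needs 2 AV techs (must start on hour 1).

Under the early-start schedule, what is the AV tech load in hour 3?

11

At early start, hour 3 has: Activity 3, Activity 4, Activity 5.
Demand: 4 + 5 + 2 = 11.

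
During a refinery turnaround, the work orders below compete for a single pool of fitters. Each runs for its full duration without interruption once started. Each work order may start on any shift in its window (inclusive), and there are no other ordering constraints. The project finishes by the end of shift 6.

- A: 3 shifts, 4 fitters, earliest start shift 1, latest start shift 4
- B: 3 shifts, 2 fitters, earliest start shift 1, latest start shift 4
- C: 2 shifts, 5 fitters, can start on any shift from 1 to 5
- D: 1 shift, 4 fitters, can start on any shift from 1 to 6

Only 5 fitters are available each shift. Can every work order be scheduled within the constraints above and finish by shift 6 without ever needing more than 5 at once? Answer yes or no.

Total fitter-shifts = 32; over 6 shifts the average is 32/6 > 5, so some shift must exceed 5.

no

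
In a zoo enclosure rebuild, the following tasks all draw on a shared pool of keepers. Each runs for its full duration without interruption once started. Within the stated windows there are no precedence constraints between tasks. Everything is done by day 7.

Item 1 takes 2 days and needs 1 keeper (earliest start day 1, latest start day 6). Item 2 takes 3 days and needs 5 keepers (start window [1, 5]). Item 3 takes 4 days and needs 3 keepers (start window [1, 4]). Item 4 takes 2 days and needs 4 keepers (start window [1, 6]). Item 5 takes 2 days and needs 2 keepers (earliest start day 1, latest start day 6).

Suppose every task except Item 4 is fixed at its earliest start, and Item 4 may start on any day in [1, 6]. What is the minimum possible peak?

11

Item 4@1: d1:15  d2:15  d3:8  d4:3  d5:0  d6:0  d7:0 → peak 15
Item 4@2: d1:11  d2:15  d3:12  d4:3  d5:0  d6:0  d7:0 → peak 15
Item 4@3: d1:11  d2:11  d3:12  d4:7  d5:0  d6:0  d7:0 → peak 12
Item 4@4: d1:11  d2:11  d3:8  d4:7  d5:4  d6:0  d7:0 → peak 11
Item 4@5: d1:11  d2:11  d3:8  d4:3  d5:4  d6:4  d7:0 → peak 11
Item 4@6: d1:11  d2:11  d3:8  d4:3  d5:0  d6:4  d7:4 → peak 11
Best is Item 4@4, peak 11.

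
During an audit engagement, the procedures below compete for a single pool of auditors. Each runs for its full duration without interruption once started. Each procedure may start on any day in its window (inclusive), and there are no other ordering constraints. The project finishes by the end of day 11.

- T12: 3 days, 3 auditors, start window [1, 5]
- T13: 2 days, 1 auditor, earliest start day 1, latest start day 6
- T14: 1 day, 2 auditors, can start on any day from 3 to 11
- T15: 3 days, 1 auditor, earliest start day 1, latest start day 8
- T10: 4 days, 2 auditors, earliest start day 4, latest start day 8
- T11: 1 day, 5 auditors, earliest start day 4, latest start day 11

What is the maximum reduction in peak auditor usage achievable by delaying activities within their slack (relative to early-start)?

2

Early-start peak: d1:5  d2:5  d3:6  d4:7  d5:2  d6:2  d7:2  d8:0  d9:0  d10:0  d11:0 ⇒ 7.
Leveled (T12@1, T13@1, T14@3, T15@4, T10@4, T11@8): d1:4  d2:4  d3:5  d4:3  d5:3  d6:3  d7:2  d8:5  d9:0  d10:0  d11:0 ⇒ 5.
Reduction 7 − 5 = 2.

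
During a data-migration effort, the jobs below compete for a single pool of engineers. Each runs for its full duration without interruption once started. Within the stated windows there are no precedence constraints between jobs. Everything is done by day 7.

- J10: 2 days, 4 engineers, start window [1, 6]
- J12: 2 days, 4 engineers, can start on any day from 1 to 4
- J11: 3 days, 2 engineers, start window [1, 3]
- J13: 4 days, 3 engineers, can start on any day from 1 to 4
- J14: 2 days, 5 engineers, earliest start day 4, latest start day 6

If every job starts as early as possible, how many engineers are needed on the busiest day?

Early-start schedule: J10@1, J12@1, J11@1, J13@1, J14@4.
Load per day: day 1: 13, day 2: 13, day 3: 5, day 4: 8, day 5: 5, day 6: 0, day 7: 0.
Peak is 13.

13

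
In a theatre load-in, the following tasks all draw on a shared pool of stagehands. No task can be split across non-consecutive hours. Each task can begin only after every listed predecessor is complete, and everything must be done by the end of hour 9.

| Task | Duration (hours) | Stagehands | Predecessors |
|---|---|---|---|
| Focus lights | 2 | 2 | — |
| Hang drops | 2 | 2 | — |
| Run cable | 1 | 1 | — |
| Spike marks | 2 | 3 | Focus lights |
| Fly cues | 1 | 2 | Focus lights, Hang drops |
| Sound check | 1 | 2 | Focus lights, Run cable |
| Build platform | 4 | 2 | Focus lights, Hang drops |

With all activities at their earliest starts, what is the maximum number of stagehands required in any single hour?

9

Early-start schedule: Focus lights@1, Hang drops@1, Run cable@1, Spike marks@3, Fly cues@3, Sound check@3, Build platform@3.
Load per hour: hour 1: 5, hour 2: 4, hour 3: 9, hour 4: 5, hour 5: 2, hour 6: 2, hour 7: 0, hour 8: 0, hour 9: 0.
Peak is 9.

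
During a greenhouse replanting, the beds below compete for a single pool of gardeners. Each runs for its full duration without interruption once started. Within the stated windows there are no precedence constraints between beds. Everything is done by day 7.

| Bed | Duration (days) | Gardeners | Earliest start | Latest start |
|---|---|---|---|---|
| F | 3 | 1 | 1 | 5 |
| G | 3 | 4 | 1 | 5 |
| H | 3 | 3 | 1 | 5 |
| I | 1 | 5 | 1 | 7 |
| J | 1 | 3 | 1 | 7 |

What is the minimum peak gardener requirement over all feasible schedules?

6

Early-start (F@1, G@1, H@1, I@1, J@1) gives peak 16: d1:16  d2:8  d3:8  d4:0  d5:0  d6:0  d7:0.
Shift H→4, I→7, J→4.
Schedule F@1, G@1, H@4, I@7, J@4: d1:5  d2:5  d3:5  d4:6  d5:3  d6:3  d7:5 — peak 6.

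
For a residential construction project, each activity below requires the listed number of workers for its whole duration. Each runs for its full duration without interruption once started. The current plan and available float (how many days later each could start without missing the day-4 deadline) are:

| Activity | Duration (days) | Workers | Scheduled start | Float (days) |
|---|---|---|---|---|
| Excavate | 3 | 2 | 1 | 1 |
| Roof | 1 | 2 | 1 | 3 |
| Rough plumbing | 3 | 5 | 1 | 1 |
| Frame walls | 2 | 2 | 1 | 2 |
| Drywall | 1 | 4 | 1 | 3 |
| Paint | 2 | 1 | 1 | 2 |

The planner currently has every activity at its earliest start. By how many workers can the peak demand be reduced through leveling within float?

Early-start peak: d1:16  d2:10  d3:7  d4:0 ⇒ 16.
Leveled (Excavate@1, Roof@1, Rough plumbing@2, Frame walls@3, Drywall@1, Paint@1): d1:9  d2:8  d3:9  d4:7 ⇒ 9.
Reduction 16 − 9 = 7.

7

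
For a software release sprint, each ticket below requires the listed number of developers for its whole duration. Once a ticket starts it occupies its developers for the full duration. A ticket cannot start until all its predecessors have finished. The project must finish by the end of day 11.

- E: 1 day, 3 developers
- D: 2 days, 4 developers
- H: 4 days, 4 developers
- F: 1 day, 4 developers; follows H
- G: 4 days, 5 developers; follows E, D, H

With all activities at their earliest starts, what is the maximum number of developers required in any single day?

11

Early-start schedule: E@1, D@1, H@1, F@5, G@5.
Load per day: day 1: 11, day 2: 8, day 3: 4, day 4: 4, day 5: 9, day 6: 5, day 7: 5, day 8: 5, day 9: 0, day 10: 0, day 11: 0.
Peak is 11.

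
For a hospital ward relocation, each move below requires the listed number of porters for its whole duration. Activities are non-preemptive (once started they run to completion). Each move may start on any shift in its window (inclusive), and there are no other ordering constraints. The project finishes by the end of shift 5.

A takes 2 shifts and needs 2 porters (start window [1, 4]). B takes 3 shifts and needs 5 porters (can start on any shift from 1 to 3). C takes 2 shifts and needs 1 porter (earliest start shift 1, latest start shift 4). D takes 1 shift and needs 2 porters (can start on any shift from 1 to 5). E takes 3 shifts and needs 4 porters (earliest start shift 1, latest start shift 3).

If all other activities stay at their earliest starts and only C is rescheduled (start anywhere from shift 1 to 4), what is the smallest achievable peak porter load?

13

C@1: s1:14  s2:12  s3:9  s4:0  s5:0 → peak 14
C@2: s1:13  s2:12  s3:10  s4:0  s5:0 → peak 13
C@3: s1:13  s2:11  s3:10  s4:1  s5:0 → peak 13
C@4: s1:13  s2:11  s3:9  s4:1  s5:1 → peak 13
Best is C@2, peak 13.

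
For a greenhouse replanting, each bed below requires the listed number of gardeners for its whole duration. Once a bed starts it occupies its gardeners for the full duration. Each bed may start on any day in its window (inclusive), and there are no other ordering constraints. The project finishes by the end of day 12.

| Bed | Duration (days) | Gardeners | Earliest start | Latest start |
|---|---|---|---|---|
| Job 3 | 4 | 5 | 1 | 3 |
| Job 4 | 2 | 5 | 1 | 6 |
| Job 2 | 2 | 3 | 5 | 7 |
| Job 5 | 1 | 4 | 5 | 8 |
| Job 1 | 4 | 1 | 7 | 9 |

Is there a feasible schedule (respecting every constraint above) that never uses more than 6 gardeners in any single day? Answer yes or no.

no

The minimum achievable peak is 7; 6 < 7, so no feasible schedule stays within the cap.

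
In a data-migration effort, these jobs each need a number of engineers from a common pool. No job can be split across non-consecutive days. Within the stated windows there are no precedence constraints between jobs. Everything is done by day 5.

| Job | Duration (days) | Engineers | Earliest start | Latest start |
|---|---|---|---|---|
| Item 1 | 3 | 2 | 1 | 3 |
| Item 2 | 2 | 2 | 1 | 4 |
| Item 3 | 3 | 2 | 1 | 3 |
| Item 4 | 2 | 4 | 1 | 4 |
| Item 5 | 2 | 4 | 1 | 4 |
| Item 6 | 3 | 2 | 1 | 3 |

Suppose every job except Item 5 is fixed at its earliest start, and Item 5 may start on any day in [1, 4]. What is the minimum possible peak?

12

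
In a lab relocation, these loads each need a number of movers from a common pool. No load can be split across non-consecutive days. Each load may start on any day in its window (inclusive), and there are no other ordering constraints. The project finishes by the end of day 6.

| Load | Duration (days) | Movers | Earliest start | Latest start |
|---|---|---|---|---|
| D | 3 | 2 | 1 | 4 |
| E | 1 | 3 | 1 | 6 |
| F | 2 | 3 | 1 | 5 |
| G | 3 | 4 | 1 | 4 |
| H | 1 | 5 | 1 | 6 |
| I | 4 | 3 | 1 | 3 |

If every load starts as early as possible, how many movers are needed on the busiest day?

Early-start schedule: D@1, E@1, F@1, G@1, H@1, I@1.
Load per day: day 1: 20, day 2: 12, day 3: 9, day 4: 3, day 5: 0, day 6: 0.
Peak is 20.

20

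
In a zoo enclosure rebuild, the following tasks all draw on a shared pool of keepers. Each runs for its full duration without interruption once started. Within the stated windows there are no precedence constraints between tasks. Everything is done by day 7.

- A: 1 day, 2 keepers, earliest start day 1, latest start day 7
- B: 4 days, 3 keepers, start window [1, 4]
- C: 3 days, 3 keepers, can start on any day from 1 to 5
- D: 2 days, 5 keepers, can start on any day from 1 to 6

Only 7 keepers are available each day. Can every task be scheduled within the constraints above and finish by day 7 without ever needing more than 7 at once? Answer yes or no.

yes

Schedule A@1, B@1, C@2, D@5: d1:5  d2:6  d3:6  d4:6  d5:5  d6:5  d7:0 — peak 6 ≤ 7.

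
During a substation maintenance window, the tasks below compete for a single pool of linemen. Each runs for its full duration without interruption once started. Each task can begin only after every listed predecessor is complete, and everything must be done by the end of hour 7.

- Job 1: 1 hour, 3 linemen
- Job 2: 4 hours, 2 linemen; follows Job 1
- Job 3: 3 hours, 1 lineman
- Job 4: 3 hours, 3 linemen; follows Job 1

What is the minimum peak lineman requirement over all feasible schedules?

5

Early-start (Job 1@1, Job 2@2, Job 3@1, Job 4@2) gives peak 6: h1:4  h2:6  h3:6  h4:5  h5:2  h6:0  h7:0.
Shift Job 4→4.
Schedule Job 1@1, Job 2@2, Job 3@1, Job 4@4: h1:4  h2:3  h3:3  h4:5  h5:5  h6:3  h7:0 — peak 5.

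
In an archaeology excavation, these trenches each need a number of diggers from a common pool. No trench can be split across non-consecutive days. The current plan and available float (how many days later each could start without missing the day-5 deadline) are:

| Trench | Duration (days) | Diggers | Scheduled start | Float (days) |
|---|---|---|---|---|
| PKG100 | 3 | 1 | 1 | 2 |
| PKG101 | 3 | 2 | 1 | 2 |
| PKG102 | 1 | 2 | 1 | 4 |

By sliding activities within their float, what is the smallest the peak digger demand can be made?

3

Early-start (PKG100@1, PKG101@1, PKG102@1) gives peak 5: d1:5  d2:3  d3:3  d4:0  d5:0.
Shift PKG102→4.
Schedule PKG100@1, PKG101@1, PKG102@4: d1:3  d2:3  d3:3  d4:2  d5:0 — peak 3.
Total digger-days = 11 over 5 days ⇒ peak ≥ ⌈11/5⌉ = 3, so 3 is optimal.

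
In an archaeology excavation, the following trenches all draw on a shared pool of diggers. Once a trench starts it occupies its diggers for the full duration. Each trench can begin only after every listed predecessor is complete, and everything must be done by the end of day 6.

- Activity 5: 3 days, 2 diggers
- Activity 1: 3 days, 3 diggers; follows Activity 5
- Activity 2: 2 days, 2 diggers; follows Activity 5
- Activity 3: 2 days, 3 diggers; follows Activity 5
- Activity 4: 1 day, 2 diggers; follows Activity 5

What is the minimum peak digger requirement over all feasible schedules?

8

Early-start (Activity 5@1, Activity 1@4, Activity 2@4, Activity 3@4, Activity 4@4) gives peak 10: d1:2  d2:2  d3:2  d4:10  d5:8  d6:3.
Shift Activity 4→6.
Schedule Activity 5@1, Activity 1@4, Activity 2@4, Activity 3@4, Activity 4@6: d1:2  d2:2  d3:2  d4:8  d5:8  d6:5 — peak 8.
No arrangement of the 12 feasible schedules does better.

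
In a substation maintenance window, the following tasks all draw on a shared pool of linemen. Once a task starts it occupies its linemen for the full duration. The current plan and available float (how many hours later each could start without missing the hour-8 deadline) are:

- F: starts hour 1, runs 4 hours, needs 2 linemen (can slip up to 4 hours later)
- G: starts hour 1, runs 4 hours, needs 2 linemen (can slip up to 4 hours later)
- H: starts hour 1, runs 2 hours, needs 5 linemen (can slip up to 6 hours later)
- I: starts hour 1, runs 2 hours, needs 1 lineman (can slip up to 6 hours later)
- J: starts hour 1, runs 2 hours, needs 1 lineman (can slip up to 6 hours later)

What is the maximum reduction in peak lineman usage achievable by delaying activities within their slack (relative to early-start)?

6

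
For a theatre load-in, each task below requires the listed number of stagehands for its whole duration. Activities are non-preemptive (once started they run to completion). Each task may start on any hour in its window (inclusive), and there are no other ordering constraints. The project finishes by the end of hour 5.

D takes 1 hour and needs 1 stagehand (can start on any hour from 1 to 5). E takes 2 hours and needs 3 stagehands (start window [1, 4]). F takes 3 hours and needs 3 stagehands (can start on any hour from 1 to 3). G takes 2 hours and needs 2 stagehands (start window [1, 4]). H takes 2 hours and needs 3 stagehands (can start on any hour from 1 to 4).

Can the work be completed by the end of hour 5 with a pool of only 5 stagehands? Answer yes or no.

Total stagehand-hours = 26; over 5 hours the average is 26/5 > 5, so some hour must exceed 5.

no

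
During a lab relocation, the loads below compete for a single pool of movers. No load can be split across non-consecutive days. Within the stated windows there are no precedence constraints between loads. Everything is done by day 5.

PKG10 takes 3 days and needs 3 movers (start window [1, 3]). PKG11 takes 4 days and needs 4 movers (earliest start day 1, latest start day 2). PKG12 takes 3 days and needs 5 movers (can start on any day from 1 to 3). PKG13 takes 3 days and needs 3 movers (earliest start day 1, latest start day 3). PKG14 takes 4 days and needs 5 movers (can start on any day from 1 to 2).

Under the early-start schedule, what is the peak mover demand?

20

Early-start schedule: PKG10@1, PKG11@1, PKG12@1, PKG13@1, PKG14@1.
Load per day: day 1: 20, day 2: 20, day 3: 20, day 4: 9, day 5: 0.
Peak is 20.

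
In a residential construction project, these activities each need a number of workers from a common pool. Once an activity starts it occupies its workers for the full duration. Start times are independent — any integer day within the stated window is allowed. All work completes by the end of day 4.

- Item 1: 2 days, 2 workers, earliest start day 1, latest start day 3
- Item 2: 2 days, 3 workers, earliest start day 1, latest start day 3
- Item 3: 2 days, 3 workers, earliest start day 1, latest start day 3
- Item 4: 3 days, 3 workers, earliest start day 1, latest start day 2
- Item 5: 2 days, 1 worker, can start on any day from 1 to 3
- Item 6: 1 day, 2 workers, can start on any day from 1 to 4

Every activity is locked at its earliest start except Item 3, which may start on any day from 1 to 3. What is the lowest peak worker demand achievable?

11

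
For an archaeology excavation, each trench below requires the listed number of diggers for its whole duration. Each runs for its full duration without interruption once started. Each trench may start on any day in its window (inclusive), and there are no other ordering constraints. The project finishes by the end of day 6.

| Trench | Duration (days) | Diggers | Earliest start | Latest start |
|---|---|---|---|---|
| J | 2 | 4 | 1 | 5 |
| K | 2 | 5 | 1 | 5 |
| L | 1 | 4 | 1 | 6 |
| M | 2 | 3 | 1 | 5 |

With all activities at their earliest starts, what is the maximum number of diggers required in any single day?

16

Early-start schedule: J@1, K@1, L@1, M@1.
Load per day: day 1: 16, day 2: 12, day 3: 0, day 4: 0, day 5: 0, day 6: 0.
Peak is 16.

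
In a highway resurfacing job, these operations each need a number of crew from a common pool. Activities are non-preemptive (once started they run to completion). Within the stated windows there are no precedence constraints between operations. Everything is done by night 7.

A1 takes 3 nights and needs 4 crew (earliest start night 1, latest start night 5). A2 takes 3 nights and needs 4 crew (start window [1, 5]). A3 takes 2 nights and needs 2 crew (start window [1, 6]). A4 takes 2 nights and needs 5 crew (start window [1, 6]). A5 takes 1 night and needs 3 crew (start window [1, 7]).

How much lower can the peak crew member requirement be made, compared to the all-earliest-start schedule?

10

Early-start peak: n1:18  n2:15  n3:8  n4:0  n5:0  n6:0  n7:0 ⇒ 18.
Leveled (A1@1, A2@1, A3@4, A4@4, A5@6): n1:8  n2:8  n3:8  n4:7  n5:7  n6:3  n7:0 ⇒ 8.
Reduction 18 − 8 = 10.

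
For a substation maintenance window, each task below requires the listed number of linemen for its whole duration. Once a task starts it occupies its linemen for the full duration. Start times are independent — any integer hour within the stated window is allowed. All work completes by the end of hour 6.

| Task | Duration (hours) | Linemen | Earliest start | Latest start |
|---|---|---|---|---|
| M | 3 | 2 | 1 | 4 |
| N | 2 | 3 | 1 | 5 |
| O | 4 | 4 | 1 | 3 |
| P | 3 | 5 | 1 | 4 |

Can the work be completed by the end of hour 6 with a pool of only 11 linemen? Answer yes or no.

yes

Schedule M@1, N@1, O@1, P@4: h1:9  h2:9  h3:6  h4:9  h5:5  h6:5 — peak 9 ≤ 11.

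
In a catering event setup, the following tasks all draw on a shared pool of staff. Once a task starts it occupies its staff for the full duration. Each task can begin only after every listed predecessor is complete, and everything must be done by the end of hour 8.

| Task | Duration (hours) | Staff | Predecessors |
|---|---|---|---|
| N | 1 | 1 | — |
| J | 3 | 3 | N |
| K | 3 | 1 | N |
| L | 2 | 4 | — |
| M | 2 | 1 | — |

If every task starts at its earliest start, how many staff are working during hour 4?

At early start, hour 4 has: J, K.
Demand: 3 + 1 = 4.

4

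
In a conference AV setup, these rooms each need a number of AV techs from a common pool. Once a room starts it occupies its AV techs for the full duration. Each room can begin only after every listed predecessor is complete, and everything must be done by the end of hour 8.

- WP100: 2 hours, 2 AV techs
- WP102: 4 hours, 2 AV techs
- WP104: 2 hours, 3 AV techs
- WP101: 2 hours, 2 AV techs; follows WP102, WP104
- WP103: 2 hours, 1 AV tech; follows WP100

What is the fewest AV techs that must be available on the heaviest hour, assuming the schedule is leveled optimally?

4

Early-start (WP100@1, WP102@1, WP104@1, WP101@5, WP103@3) gives peak 7: h1:7  h2:7  h3:3  h4:3  h5:2  h6:2  h7:0  h8:0.
Shift WP104→5, WP101→7.
Schedule WP100@1, WP102@1, WP104@5, WP101@7, WP103@3: h1:4  h2:4  h3:3  h4:3  h5:3  h6:3  h7:2  h8:2 — peak 4.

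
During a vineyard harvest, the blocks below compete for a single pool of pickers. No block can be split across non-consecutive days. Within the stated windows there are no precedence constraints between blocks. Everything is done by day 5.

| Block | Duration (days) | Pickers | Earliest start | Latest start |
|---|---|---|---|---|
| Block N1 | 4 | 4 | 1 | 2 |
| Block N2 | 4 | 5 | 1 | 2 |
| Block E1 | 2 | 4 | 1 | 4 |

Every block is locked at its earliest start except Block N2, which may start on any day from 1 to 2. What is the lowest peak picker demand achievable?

Block N2@1: d1:13  d2:13  d3:9  d4:9  d5:0 → peak 13
Block N2@2: d1:8  d2:13  d3:9  d4:9  d5:5 → peak 13
Best is Block N2@1, peak 13.

13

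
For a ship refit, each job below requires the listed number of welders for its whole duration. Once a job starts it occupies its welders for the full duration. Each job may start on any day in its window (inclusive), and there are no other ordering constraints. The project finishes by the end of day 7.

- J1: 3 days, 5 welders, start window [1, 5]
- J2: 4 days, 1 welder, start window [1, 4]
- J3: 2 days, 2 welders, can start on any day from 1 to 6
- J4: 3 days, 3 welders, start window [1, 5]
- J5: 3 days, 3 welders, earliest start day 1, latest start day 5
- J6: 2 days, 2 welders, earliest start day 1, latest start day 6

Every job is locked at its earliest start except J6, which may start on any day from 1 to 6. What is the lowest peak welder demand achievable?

J6@1: d1:16  d2:16  d3:12  d4:1  d5:0  d6:0  d7:0 → peak 16
J6@2: d1:14  d2:16  d3:14  d4:1  d5:0  d6:0  d7:0 → peak 16
J6@3: d1:14  d2:14  d3:14  d4:3  d5:0  d6:0  d7:0 → peak 14
J6@4: d1:14  d2:14  d3:12  d4:3  d5:2  d6:0  d7:0 → peak 14
J6@5: d1:14  d2:14  d3:12  d4:1  d5:2  d6:2  d7:0 → peak 14
J6@6: d1:14  d2:14  d3:12  d4:1  d5:0  d6:2  d7:2 → peak 14
Best is J6@3, peak 14.

14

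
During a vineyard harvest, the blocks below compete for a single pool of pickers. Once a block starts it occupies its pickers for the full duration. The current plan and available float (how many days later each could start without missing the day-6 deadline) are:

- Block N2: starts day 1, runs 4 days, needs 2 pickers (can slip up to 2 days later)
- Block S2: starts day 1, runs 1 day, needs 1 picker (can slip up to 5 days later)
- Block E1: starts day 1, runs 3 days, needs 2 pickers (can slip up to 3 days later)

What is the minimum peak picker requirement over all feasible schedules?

Early-start (Block N2@1, Block S2@1, Block E1@1) gives peak 5: d1:5  d2:4  d3:4  d4:2  d5:0  d6:0.
Shift Block E1→2.
Schedule Block N2@1, Block S2@1, Block E1@2: d1:3  d2:4  d3:4  d4:4  d5:0  d6:0 — peak 4.

4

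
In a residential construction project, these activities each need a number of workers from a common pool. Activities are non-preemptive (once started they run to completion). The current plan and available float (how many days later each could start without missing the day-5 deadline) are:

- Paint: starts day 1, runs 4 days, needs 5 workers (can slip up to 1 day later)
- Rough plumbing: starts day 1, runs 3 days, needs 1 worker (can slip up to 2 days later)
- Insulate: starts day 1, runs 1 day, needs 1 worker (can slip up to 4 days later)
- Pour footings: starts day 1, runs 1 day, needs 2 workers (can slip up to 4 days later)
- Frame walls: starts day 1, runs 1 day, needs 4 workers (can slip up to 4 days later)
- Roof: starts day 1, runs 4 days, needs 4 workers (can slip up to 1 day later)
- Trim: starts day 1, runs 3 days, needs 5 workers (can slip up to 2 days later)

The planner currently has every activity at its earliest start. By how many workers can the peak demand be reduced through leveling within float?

Early-start peak: d1:22  d2:15  d3:15  d4:9  d5:0 ⇒ 22.
Leveled (Paint@1, Rough plumbing@1, Insulate@1, Pour footings@1, Frame walls@1, Roof@2, Trim@2): d1:13  d2:15  d3:15  d4:14  d5:4 ⇒ 15.
Reduction 22 − 15 = 7.

7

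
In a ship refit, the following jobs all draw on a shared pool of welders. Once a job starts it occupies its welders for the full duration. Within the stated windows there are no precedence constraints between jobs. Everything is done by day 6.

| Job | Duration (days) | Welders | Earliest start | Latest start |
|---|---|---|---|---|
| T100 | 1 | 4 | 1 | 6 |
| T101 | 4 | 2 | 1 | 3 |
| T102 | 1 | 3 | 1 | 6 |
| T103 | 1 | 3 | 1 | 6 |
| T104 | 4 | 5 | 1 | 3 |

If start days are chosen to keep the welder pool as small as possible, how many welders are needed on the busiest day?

7

Early-start (T100@1, T101@1, T102@1, T103@1, T104@1) gives peak 17: d1:17  d2:7  d3:7  d4:7  d5:0  d6:0.
Shift T102→6, T103→6, T104→2.
Schedule T100@1, T101@1, T102@6, T103@6, T104@2: d1:6  d2:7  d3:7  d4:7  d5:5  d6:6 — peak 7.
Total welder-days = 38 over 6 days ⇒ peak ≥ ⌈38/6⌉ = 7, so 7 is optimal.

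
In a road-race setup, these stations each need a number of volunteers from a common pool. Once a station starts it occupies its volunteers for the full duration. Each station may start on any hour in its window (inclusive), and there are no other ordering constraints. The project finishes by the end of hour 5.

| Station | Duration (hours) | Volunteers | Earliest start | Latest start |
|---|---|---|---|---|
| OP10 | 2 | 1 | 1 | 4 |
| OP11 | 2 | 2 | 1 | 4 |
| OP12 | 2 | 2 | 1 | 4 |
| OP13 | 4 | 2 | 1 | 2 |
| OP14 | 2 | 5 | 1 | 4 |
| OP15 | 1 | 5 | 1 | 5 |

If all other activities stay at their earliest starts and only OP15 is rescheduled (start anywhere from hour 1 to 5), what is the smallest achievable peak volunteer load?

12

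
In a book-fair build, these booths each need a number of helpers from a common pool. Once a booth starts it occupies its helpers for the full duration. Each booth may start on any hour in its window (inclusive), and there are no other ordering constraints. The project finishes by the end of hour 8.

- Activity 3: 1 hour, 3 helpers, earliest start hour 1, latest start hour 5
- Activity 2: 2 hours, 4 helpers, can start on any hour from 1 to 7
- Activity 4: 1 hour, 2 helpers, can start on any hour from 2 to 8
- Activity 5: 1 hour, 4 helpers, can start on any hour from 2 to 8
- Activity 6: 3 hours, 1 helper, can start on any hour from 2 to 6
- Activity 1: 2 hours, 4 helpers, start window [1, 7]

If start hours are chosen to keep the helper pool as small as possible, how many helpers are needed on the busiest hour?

Early-start (Activity 3@1, Activity 2@1, Activity 4@2, Activity 5@2, Activity 6@2, Activity 1@1) gives peak 15: h1:11  h2:15  h3:1  h4:1  h5:0  h6:0  h7:0  h8:0.
Shift Activity 3→3, Activity 4→4, Activity 5→6, Activity 6→3, Activity 1→7.
Schedule Activity 3@3, Activity 2@1, Activity 4@4, Activity 5@6, Activity 6@3, Activity 1@7: h1:4  h2:4  h3:4  h4:3  h5:1  h6:4  h7:4  h8:4 — peak 4.
Total helper-hours = 28 over 8 hours ⇒ peak ≥ ⌈28/8⌉ = 4, so 4 is optimal.

4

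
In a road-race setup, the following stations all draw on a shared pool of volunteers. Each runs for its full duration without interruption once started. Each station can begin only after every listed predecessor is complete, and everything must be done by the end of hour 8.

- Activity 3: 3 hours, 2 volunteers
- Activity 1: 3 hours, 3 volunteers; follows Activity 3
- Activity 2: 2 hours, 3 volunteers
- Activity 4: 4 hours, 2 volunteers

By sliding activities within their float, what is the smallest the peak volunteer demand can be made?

5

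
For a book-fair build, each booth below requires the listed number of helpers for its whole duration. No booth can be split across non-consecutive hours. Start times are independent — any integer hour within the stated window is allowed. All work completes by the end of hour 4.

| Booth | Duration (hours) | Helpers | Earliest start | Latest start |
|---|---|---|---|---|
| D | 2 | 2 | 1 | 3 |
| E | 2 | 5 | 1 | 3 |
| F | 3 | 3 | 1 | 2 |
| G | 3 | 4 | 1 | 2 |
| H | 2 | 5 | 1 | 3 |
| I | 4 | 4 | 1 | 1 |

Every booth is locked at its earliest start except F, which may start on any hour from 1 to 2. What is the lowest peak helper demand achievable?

23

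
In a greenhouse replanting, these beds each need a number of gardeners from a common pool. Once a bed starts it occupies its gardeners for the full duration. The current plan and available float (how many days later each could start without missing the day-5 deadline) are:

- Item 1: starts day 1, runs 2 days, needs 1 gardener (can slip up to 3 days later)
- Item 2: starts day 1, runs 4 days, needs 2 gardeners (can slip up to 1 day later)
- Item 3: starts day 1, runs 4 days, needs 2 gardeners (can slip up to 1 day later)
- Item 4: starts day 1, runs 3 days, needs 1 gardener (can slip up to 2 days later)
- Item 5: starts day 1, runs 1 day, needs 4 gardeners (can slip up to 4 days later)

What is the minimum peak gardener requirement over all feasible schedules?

5

Early-start (Item 1@1, Item 2@1, Item 3@1, Item 4@1, Item 5@1) gives peak 10: d1:10  d2:6  d3:5  d4:4  d5:0.
Shift Item 4→3, Item 5→5.
Schedule Item 1@1, Item 2@1, Item 3@1, Item 4@3, Item 5@5: d1:5  d2:5  d3:5  d4:5  d5:5 — peak 5.
Total gardener-days = 25 over 5 days ⇒ peak ≥ ⌈25/5⌉ = 5, so 5 is optimal.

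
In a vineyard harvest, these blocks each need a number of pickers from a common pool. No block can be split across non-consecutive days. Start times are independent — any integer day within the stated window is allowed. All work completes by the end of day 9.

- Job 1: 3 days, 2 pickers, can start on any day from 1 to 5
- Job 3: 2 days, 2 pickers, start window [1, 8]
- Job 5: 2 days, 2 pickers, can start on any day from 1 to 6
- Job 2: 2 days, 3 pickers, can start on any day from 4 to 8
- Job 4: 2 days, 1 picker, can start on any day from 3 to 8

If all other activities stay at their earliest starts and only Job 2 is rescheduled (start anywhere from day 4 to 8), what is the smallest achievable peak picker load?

Job 2@4: d1:6  d2:6  d3:3  d4:4  d5:3  d6:0  d7:0  d8:0  d9:0 → peak 6
Job 2@5: d1:6  d2:6  d3:3  d4:1  d5:3  d6:3  d7:0  d8:0  d9:0 → peak 6
Job 2@6: d1:6  d2:6  d3:3  d4:1  d5:0  d6:3  d7:3  d8:0  d9:0 → peak 6
Job 2@7: d1:6  d2:6  d3:3  d4:1  d5:0  d6:0  d7:3  d8:3  d9:0 → peak 6
Job 2@8: d1:6  d2:6  d3:3  d4:1  d5:0  d6:0  d7:0  d8:3  d9:3 → peak 6
Best is Job 2@4, peak 6.

6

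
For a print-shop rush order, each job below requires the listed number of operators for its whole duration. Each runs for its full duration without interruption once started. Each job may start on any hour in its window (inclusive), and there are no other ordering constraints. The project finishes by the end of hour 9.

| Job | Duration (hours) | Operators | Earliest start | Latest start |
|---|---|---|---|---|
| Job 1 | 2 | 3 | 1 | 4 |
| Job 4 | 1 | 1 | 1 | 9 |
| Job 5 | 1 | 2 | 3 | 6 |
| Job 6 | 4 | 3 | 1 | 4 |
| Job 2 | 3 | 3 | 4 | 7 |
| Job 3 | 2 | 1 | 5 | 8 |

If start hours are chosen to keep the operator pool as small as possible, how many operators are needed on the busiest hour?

5

Early-start (Job 1@1, Job 4@1, Job 5@3, Job 6@1, Job 2@4, Job 3@5) gives peak 7: h1:7  h2:6  h3:5  h4:6  h5:4  h6:4  h7:0  h8:0  h9:0.
Shift Job 6→3, Job 2→7.
Schedule Job 1@1, Job 4@1, Job 5@3, Job 6@3, Job 2@7, Job 3@5: h1:4  h2:3  h3:5  h4:3  h5:4  h6:4  h7:3  h8:3  h9:3 — peak 5.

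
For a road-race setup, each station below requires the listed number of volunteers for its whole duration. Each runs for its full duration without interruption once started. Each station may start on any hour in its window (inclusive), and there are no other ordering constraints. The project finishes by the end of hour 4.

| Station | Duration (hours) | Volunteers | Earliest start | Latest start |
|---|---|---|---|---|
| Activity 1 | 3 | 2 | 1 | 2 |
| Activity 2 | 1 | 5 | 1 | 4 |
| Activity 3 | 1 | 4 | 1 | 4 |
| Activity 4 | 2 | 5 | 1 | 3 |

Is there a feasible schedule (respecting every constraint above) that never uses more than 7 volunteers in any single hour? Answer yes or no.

yes

Schedule Activity 1@1, Activity 2@1, Activity 3@2, Activity 4@3: h1:7  h2:6  h3:7  h4:5 — peak 7 ≤ 7.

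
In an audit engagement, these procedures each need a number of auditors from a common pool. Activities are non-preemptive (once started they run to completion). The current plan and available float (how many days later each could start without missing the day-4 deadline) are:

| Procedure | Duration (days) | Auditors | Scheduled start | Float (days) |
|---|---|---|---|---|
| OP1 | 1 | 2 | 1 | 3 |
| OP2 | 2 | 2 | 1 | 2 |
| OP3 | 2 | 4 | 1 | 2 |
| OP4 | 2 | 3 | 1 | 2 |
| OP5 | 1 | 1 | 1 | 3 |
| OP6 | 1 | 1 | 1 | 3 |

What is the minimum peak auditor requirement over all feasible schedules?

6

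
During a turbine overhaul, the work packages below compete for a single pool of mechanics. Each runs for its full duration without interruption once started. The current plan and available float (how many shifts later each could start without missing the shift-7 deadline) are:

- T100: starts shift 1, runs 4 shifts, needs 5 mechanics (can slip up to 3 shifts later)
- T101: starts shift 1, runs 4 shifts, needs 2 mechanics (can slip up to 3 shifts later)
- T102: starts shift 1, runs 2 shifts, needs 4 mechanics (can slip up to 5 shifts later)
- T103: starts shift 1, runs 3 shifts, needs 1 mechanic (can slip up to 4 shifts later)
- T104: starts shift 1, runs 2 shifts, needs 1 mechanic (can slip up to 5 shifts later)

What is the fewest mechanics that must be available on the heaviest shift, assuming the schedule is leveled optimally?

7

Early-start (T100@1, T101@1, T102@1, T103@1, T104@1) gives peak 13: s1:13  s2:13  s3:8  s4:7  s5:0  s6:0  s7:0.
Shift T102→5, T103→5, T104→5.
Schedule T100@1, T101@1, T102@5, T103@5, T104@5: s1:7  s2:7  s3:7  s4:7  s5:6  s6:6  s7:1 — peak 7.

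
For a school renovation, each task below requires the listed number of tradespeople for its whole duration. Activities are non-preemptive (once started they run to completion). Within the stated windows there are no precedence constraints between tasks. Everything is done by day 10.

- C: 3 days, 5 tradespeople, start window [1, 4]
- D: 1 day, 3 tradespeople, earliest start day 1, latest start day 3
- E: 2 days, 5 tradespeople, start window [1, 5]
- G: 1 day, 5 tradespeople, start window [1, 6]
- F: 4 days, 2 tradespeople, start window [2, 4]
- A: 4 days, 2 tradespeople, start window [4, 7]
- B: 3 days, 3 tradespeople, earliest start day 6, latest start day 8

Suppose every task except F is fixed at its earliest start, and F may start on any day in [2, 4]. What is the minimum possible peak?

F@2: d1:18  d2:12  d3:7  d4:4  d5:4  d6:5  d7:5  d8:3  d9:0  d10:0 → peak 18
F@3: d1:18  d2:10  d3:7  d4:4  d5:4  d6:7  d7:5  d8:3  d9:0  d10:0 → peak 18
F@4: d1:18  d2:10  d3:5  d4:4  d5:4  d6:7  d7:7  d8:3  d9:0  d10:0 → peak 18
Best is F@2, peak 18.

18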